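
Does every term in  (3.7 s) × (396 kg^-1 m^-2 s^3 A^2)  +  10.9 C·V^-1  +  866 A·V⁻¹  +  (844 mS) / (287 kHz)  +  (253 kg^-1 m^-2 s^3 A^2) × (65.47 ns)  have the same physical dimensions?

No

Expand each in SI base units:
  (3.7 s) × (396 kg^-1 m^-2 s^3 A^2):  [s] · [kg⁻¹·m⁻²·s³·A²] = kg⁻¹·m⁻²·s⁴·A²
  10.9 C·V^-1:  C·V⁻¹ = s·A·(J·C⁻¹)⁻¹ = kg⁻¹·m⁻²·s⁴·A²
  866 A·V⁻¹:  A·V⁻¹ = A·(J·C⁻¹)⁻¹ = kg⁻¹·m⁻²·s³·A²
  (844 mS) / (287 kHz):  [kg⁻¹·m⁻²·s³·A²] / [s⁻¹] = kg⁻¹·m⁻²·s⁴·A²
  (253 kg^-1 m^-2 s^3 A^2) × (65.47 ns):  [kg⁻¹·m⁻²·s³·A²] · [s] = kg⁻¹·m⁻²·s⁴·A²
The terms do not share a single dimension (kg⁻¹·m⁻²·s³·A² vs kg⁻¹·m⁻²·s⁴·A²).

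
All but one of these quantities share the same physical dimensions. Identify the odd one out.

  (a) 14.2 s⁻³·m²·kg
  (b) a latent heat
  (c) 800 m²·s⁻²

(a)

Reduce each to base SI dimensions:
  (a) kg·m²·s⁻³
  (b) [latent heat] = m²·s⁻²
  (c) m²·s⁻²
All reduce to m²·s⁻² except (a), which is kg·m²·s⁻³.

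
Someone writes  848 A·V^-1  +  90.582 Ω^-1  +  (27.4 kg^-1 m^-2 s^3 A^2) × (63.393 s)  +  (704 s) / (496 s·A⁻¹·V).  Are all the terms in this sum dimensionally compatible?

In SI base units:
  848 A·V^-1:  A·V⁻¹ = A·(J·C⁻¹)⁻¹ = kg⁻¹·m⁻²·s³·A²
  90.582 Ω^-1:  Ω⁻¹ = (V·A⁻¹)⁻¹ = kg⁻¹·m⁻²·s³·A²
  (27.4 kg^-1 m^-2 s^3 A^2) × (63.393 s):  [kg⁻¹·m⁻²·s³·A²] · [s] = kg⁻¹·m⁻²·s⁴·A²
  (704 s) / (496 s·A⁻¹·V):  [s] / [kg·m²·s⁻²·A⁻²] = kg⁻¹·m⁻²·s³·A²
The terms do not share a single dimension (kg⁻¹·m⁻²·s³·A² vs kg⁻¹·m⁻²·s⁴·A²).

No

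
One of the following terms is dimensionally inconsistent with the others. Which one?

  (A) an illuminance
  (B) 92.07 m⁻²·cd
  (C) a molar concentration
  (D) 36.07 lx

(C)

Dimensions:
  (A) [illuminance] = m⁻²·cd
  (B) m⁻²·cd
  (C) [molar concentration] = m⁻³·mol
  (D) lx = lm·m⁻² = m⁻²·cd
All reduce to m⁻²·cd except (C), which is m⁻³·mol.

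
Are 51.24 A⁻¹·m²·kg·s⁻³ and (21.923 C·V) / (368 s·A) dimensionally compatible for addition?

Reduce each to base SI dimensions:
  51.24 A⁻¹·m²·kg·s⁻³:  kg·m²·s⁻³·A⁻¹
  (21.923 C·V) / (368 s·A):  [kg·m²·s⁻²] / [s·A] = kg·m²·s⁻³·A⁻¹
Both are kg·m²·s⁻³·A⁻¹, so they have the same dimensions and can be added.

Yes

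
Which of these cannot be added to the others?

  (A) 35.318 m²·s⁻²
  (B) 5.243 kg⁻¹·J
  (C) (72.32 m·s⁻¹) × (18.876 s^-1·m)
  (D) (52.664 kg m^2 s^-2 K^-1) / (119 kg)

(D)

Expand each in SI base units:
  (A) m²·s⁻²
  (B) J·kg⁻¹ = N·m·kg⁻¹ = m²·s⁻²
  (C) [m·s⁻¹] · [m·s⁻¹] = m²·s⁻²
  (D) [kg·m²·s⁻²·K⁻¹] / [kg] = m²·s⁻²·K⁻¹
All reduce to m²·s⁻² except (D), which is m²·s⁻²·K⁻¹.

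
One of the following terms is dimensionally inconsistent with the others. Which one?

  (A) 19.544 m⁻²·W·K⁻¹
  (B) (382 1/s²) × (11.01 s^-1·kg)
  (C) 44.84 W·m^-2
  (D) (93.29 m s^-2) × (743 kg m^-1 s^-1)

(A)

In SI base units:
  (A) W·m⁻²·K⁻¹ = J·s⁻¹·m⁻²·K⁻¹ = kg·s⁻³·K⁻¹
  (B) [s⁻²] · [kg·s⁻¹] = kg·s⁻³
  (C) W·m⁻² = J·s⁻¹·m⁻² = kg·s⁻³
  (D) [m·s⁻²] · [kg·m⁻¹·s⁻¹] = kg·s⁻³
All reduce to kg·s⁻³ except (A), which is kg·s⁻³·K⁻¹.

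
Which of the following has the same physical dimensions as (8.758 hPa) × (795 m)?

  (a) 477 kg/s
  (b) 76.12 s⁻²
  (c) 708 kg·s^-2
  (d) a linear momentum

(c)

Reference: [kg·m⁻¹·s⁻²] · [m] = kg·s⁻².
Each option:
  (a) kg·s⁻¹
  (b) s⁻²
  (c) kg·s⁻²  ← same
  (d) [linear momentum] = kg·m·s⁻¹
Only (c) matches kg·s⁻².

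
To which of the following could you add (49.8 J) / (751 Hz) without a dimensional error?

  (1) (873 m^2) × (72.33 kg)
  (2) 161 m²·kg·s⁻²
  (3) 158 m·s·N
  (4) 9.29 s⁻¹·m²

(3)

Reference: [kg·m²·s⁻²] / [s⁻¹] = kg·m²·s⁻¹.
Each option:
  (1) [m²] · [kg] = kg·m²
  (2) kg·m²·s⁻²
  (3) N·m·s = kg·m·s⁻²·m·s = kg·m²·s⁻¹  ← same
  (4) m²·s⁻¹
Only (3) matches kg·m²·s⁻¹.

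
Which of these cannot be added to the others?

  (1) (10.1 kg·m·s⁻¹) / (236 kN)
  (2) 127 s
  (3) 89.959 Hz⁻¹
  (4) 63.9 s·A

Work out the base dimensions of each:
  (1) [kg·m·s⁻¹] / [kg·m·s⁻²] = s
  (2) s
  (3) Hz⁻¹ = (s⁻¹)⁻¹ = s
  (4) A·s = s·A
All reduce to s except (4), which is s·A.

(4)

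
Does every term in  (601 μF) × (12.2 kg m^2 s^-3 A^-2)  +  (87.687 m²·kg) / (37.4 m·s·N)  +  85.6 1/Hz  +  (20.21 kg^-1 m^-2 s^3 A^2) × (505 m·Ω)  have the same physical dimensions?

No

Expand each in SI base units:
  (601 μF) × (12.2 kg m^2 s^-3 A^-2):  [kg⁻¹·m⁻²·s⁴·A²] · [kg·m²·s⁻³·A⁻²] = s
  (87.687 m²·kg) / (37.4 m·s·N):  [kg·m²] / [kg·m²·s⁻¹] = s
  85.6 1/Hz:  Hz⁻¹ = (s⁻¹)⁻¹ = s
  (20.21 kg^-1 m^-2 s^3 A^2) × (505 m·Ω):  [kg⁻¹·m⁻²·s³·A²] · [kg·m³·s⁻³·A⁻²] = m
The terms do not share a single dimension (m vs s).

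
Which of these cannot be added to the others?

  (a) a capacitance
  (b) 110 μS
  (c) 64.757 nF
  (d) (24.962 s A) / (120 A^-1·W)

Expand each in SI base units:
  (a) [capacitance] = kg⁻¹·m⁻²·s⁴·A²
  (b) S = Ω⁻¹ = kg⁻¹·m⁻²·s³·A²
  (c) F = C·V⁻¹ = kg⁻¹·m⁻²·s⁴·A²
  (d) [s·A] / [kg·m²·s⁻³·A⁻¹] = kg⁻¹·m⁻²·s⁴·A²
All reduce to kg⁻¹·m⁻²·s⁴·A² except (b), which is kg⁻¹·m⁻²·s³·A².

(b)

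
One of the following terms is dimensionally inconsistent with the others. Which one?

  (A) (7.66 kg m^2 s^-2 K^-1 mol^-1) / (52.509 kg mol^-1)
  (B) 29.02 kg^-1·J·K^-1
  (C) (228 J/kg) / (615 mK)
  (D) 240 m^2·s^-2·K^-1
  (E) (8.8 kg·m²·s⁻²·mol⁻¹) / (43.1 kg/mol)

Reduce each to base SI dimensions:
  (A) [kg·m²·s⁻²·K⁻¹·mol⁻¹] / [kg·mol⁻¹] = m²·s⁻²·K⁻¹
  (B) J·kg⁻¹·K⁻¹ = N·m·kg⁻¹·K⁻¹ = m²·s⁻²·K⁻¹
  (C) [m²·s⁻²] / [K] = m²·s⁻²·K⁻¹
  (D) m²·s⁻²·K⁻¹
  (E) [kg·m²·s⁻²·mol⁻¹] / [kg·mol⁻¹] = m²·s⁻²
All reduce to m²·s⁻²·K⁻¹ except (E), which is m²·s⁻².

(E)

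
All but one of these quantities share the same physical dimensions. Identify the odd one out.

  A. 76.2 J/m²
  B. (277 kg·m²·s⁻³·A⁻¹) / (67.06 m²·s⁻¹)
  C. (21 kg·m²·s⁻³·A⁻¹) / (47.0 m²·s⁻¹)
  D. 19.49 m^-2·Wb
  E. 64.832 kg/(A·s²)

Work out the base dimensions of each:
  A. J·m⁻² = N·m·m⁻² = kg·s⁻²
  B. [kg·m²·s⁻³·A⁻¹] / [m²·s⁻¹] = kg·s⁻²·A⁻¹
  C. [kg·m²·s⁻³·A⁻¹] / [m²·s⁻¹] = kg·s⁻²·A⁻¹
  D. Wb·m⁻² = V·s·m⁻² = kg·s⁻²·A⁻¹
  E. kg·s⁻²·A⁻¹
All reduce to kg·s⁻²·A⁻¹ except A., which is kg·s⁻².

A.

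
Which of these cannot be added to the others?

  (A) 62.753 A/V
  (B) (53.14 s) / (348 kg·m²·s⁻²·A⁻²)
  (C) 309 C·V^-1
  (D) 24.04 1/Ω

Dimensions:
  (A) A·V⁻¹ = A·(J·C⁻¹)⁻¹ = kg⁻¹·m⁻²·s³·A²
  (B) [s] / [kg·m²·s⁻²·A⁻²] = kg⁻¹·m⁻²·s³·A²
  (C) C·V⁻¹ = s·A·(J·C⁻¹)⁻¹ = kg⁻¹·m⁻²·s⁴·A²
  (D) Ω⁻¹ = (V·A⁻¹)⁻¹ = kg⁻¹·m⁻²·s³·A²
All reduce to kg⁻¹·m⁻²·s³·A² except (C), which is kg⁻¹·m⁻²·s⁴·A².

(C)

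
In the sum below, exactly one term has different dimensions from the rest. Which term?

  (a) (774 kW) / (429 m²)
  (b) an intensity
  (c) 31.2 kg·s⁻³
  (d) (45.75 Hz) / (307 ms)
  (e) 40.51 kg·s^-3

In SI base units:
  (a) [kg·m²·s⁻³] / [m²] = kg·s⁻³
  (b) [intensity] = kg·s⁻³
  (c) kg·s⁻³
  (d) [s⁻¹] / [s] = s⁻²
  (e) kg·s⁻³
All reduce to kg·s⁻³ except (d), which is s⁻².

(d)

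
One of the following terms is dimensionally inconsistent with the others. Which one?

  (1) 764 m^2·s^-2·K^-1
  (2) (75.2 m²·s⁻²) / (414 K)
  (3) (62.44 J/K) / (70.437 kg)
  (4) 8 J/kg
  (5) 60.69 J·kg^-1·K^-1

Expand each in SI base units:
  (1) m²·s⁻²·K⁻¹
  (2) [m²·s⁻²] / [K] = m²·s⁻²·K⁻¹
  (3) [kg·m²·s⁻²·K⁻¹] / [kg] = m²·s⁻²·K⁻¹
  (4) J·kg⁻¹ = N·m·kg⁻¹ = m²·s⁻²
  (5) J·kg⁻¹·K⁻¹ = N·m·kg⁻¹·K⁻¹ = m²·s⁻²·K⁻¹
All reduce to m²·s⁻²·K⁻¹ except (4), which is m²·s⁻².

(4)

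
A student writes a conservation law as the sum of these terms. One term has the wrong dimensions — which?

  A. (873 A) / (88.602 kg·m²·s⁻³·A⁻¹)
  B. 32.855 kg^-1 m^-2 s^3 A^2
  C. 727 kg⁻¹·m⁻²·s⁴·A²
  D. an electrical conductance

Reduce each to base SI dimensions:
  A. [A] / [kg·m²·s⁻³·A⁻¹] = kg⁻¹·m⁻²·s³·A²
  B. kg⁻¹·m⁻²·s³·A²
  C. kg⁻¹·m⁻²·s⁴·A²
  D. [electrical conductance] = kg⁻¹·m⁻²·s³·A²
All reduce to kg⁻¹·m⁻²·s³·A² except C., which is kg⁻¹·m⁻²·s⁴·A².

C.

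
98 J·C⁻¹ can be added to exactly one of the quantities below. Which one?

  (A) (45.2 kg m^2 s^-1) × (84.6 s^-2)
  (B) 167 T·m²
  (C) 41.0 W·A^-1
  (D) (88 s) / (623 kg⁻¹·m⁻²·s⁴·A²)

Reference: J·C⁻¹ = N·m·(s·A)⁻¹ = kg·m²·s⁻³·A⁻¹.
Each option:
  (A) [kg·m²·s⁻¹] · [s⁻²] = kg·m²·s⁻³
  (B) T·m² = Wb·m⁻²·m² = kg·m²·s⁻²·A⁻¹
  (C) W·A⁻¹ = J·s⁻¹·A⁻¹ = kg·m²·s⁻³·A⁻¹  ← same
  (D) [s] / [kg⁻¹·m⁻²·s⁴·A²] = kg·m²·s⁻³·A⁻²
Only (C) matches kg·m²·s⁻³·A⁻¹.

(C)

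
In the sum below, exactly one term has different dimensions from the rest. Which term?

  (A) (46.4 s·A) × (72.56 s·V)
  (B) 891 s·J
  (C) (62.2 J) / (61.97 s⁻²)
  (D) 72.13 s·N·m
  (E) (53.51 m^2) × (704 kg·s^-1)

In SI base units:
  (A) [s·A] · [kg·m²·s⁻²·A⁻¹] = kg·m²·s⁻¹
  (B) J·s = N·m·s = kg·m²·s⁻¹
  (C) [kg·m²·s⁻²] / [s⁻²] = kg·m²
  (D) N·m·s = kg·m·s⁻²·m·s = kg·m²·s⁻¹
  (E) [m²] · [kg·s⁻¹] = kg·m²·s⁻¹
All reduce to kg·m²·s⁻¹ except (C), which is kg·m².

(C)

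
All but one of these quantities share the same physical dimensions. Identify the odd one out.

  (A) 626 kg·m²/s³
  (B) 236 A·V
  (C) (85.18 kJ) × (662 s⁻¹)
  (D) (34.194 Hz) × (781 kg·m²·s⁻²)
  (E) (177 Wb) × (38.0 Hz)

(E)

Dimensions:
  (A) kg·m²·s⁻³
  (B) V·A = J·C⁻¹·A = kg·m²·s⁻³
  (C) [kg·m²·s⁻²] · [s⁻¹] = kg·m²·s⁻³
  (D) [s⁻¹] · [kg·m²·s⁻²] = kg·m²·s⁻³
  (E) [kg·m²·s⁻²·A⁻¹] · [s⁻¹] = kg·m²·s⁻³·A⁻¹
All reduce to kg·m²·s⁻³ except (E), which is kg·m²·s⁻³·A⁻¹.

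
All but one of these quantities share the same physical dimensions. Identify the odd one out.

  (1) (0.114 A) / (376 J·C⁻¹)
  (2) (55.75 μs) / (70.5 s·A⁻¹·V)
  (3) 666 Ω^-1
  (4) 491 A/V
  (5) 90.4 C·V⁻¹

In SI base units:
  (1) [A] / [kg·m²·s⁻³·A⁻¹] = kg⁻¹·m⁻²·s³·A²
  (2) [s] / [kg·m²·s⁻²·A⁻²] = kg⁻¹·m⁻²·s³·A²
  (3) Ω⁻¹ = (V·A⁻¹)⁻¹ = kg⁻¹·m⁻²·s³·A²
  (4) A·V⁻¹ = A·(J·C⁻¹)⁻¹ = kg⁻¹·m⁻²·s³·A²
  (5) C·V⁻¹ = s·A·(J·C⁻¹)⁻¹ = kg⁻¹·m⁻²·s⁴·A²
All reduce to kg⁻¹·m⁻²·s³·A² except (5), which is kg⁻¹·m⁻²·s⁴·A².

(5)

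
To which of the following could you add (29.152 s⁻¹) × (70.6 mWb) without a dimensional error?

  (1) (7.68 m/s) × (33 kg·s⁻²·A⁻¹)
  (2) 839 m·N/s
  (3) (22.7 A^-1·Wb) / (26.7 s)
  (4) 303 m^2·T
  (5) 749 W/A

Reference: [s⁻¹] · [kg·m²·s⁻²·A⁻¹] = kg·m²·s⁻³·A⁻¹.
Each option:
  (1) [m·s⁻¹] · [kg·s⁻²·A⁻¹] = kg·m·s⁻³·A⁻¹
  (2) N·m·s⁻¹ = kg·m·s⁻²·m·s⁻¹ = kg·m²·s⁻³
  (3) [kg·m²·s⁻²·A⁻²] / [s] = kg·m²·s⁻³·A⁻²
  (4) T·m² = Wb·m⁻²·m² = kg·m²·s⁻²·A⁻¹
  (5) W·A⁻¹ = J·s⁻¹·A⁻¹ = kg·m²·s⁻³·A⁻¹  ← same
Only (5) matches kg·m²·s⁻³·A⁻¹.

(5)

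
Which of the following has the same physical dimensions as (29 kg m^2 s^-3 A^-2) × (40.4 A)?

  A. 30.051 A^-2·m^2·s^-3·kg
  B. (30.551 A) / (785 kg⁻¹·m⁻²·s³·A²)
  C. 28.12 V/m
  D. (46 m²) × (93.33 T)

Reference: [kg·m²·s⁻³·A⁻²] · [A] = kg·m²·s⁻³·A⁻¹.
Each option:
  A. kg·m²·s⁻³·A⁻²
  B. [A] / [kg⁻¹·m⁻²·s³·A²] = kg·m²·s⁻³·A⁻¹  ← same
  C. V·m⁻¹ = J·C⁻¹·m⁻¹ = kg·m·s⁻³·A⁻¹
  D. [m²] · [kg·s⁻²·A⁻¹] = kg·m²·s⁻²·A⁻¹
Only B. matches kg·m²·s⁻³·A⁻¹.

B.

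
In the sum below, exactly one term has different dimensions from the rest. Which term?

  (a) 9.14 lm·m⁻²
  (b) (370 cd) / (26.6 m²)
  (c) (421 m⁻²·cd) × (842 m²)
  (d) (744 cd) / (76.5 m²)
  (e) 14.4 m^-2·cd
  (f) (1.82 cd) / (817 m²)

In SI base units:
  (a) lm·m⁻² = cd·m⁻² = m⁻²·cd
  (b) [cd] / [m²] = m⁻²·cd
  (c) [m⁻²·cd] · [m²] = cd
  (d) [cd] / [m²] = m⁻²·cd
  (e) cd·m⁻² = m⁻²·cd
  (f) [cd] / [m²] = m⁻²·cd
All reduce to m⁻²·cd except (c), which is cd.

(c)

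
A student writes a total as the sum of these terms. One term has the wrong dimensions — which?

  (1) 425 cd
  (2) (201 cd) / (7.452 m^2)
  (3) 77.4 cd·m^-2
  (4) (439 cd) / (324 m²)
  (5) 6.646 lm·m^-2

Dimensions:
  (1) cd
  (2) [cd] / [m²] = m⁻²·cd
  (3) cd·m⁻² = m⁻²·cd
  (4) [cd] / [m²] = m⁻²·cd
  (5) lm·m⁻² = cd·m⁻² = m⁻²·cd
All reduce to m⁻²·cd except (1), which is cd.

(1)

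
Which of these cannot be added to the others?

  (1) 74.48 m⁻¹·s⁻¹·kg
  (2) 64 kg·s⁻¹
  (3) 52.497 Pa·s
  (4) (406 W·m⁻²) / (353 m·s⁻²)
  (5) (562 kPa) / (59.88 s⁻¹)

Expand each in SI base units:
  (1) kg·m⁻¹·s⁻¹
  (2) kg·s⁻¹
  (3) Pa·s = N·m⁻²·s = kg·m⁻¹·s⁻¹
  (4) [kg·s⁻³] / [m·s⁻²] = kg·m⁻¹·s⁻¹
  (5) [kg·m⁻¹·s⁻²] / [s⁻¹] = kg·m⁻¹·s⁻¹
All reduce to kg·m⁻¹·s⁻¹ except (2), which is kg·s⁻¹.

(2)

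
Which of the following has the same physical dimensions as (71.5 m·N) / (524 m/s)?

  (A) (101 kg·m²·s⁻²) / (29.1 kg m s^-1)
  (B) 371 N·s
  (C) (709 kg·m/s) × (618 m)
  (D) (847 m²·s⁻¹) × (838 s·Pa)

(B)

Reference: [kg·m²·s⁻²] / [m·s⁻¹] = kg·m·s⁻¹.
Each option:
  (A) [kg·m²·s⁻²] / [kg·m·s⁻¹] = m·s⁻¹
  (B) N·s = kg·m·s⁻²·s = kg·m·s⁻¹  ← same
  (C) [kg·m·s⁻¹] · [m] = kg·m²·s⁻¹
  (D) [m²·s⁻¹] · [kg·m⁻¹·s⁻¹] = kg·m·s⁻²
Only (B) matches kg·m·s⁻¹.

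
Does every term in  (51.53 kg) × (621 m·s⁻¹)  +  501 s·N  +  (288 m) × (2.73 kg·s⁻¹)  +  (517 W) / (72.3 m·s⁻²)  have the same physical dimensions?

Yes

Reduce each to base SI dimensions:
  (51.53 kg) × (621 m·s⁻¹):  [kg] · [m·s⁻¹] = kg·m·s⁻¹
  501 s·N:  N·s = kg·m·s⁻²·s = kg·m·s⁻¹
  (288 m) × (2.73 kg·s⁻¹):  [m] · [kg·s⁻¹] = kg·m·s⁻¹
  (517 W) / (72.3 m·s⁻²):  [kg·m²·s⁻³] / [m·s⁻²] = kg·m·s⁻¹
Every term reduces to kg·m·s⁻¹.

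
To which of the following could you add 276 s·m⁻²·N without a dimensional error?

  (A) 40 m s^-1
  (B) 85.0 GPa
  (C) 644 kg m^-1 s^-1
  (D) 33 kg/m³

Reference: N·s·m⁻² = kg·m·s⁻²·s·m⁻² = kg·m⁻¹·s⁻¹.
Each option:
  (A) m·s⁻¹
  (B) Pa = N·m⁻² = kg·m⁻¹·s⁻²
  (C) kg·m⁻¹·s⁻¹  ← same
  (D) kg·m⁻³
Only (C) matches kg·m⁻¹·s⁻¹.

(C)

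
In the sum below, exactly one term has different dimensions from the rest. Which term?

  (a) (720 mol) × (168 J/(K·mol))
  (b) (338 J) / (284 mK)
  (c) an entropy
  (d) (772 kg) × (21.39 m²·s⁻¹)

Expand each in SI base units:
  (a) [mol] · [kg·m²·s⁻²·K⁻¹·mol⁻¹] = kg·m²·s⁻²·K⁻¹
  (b) [kg·m²·s⁻²] / [K] = kg·m²·s⁻²·K⁻¹
  (c) [entropy] = kg·m²·s⁻²·K⁻¹
  (d) [kg] · [m²·s⁻¹] = kg·m²·s⁻¹
All reduce to kg·m²·s⁻²·K⁻¹ except (d), which is kg·m²·s⁻¹.

(d)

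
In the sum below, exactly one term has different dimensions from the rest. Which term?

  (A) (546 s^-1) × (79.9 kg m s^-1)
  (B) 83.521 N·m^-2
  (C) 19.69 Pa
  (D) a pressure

(A)

Work out the base dimensions of each:
  (A) [s⁻¹] · [kg·m·s⁻¹] = kg·m·s⁻²
  (B) N·m⁻² = kg·m·s⁻²·m⁻² = kg·m⁻¹·s⁻²
  (C) Pa = N·m⁻² = kg·m⁻¹·s⁻²
  (D) [pressure] = kg·m⁻¹·s⁻²
All reduce to kg·m⁻¹·s⁻² except (A), which is kg·m·s⁻².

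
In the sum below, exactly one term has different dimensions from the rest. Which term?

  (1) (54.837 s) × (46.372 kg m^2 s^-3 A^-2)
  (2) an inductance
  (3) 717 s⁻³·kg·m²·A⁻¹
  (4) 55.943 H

(3)

Dimensions:
  (1) [s] · [kg·m²·s⁻³·A⁻²] = kg·m²·s⁻²·A⁻²
  (2) [inductance] = kg·m²·s⁻²·A⁻²
  (3) kg·m²·s⁻³·A⁻¹
  (4) H = V·s·A⁻¹ = kg·m²·s⁻²·A⁻²
All reduce to kg·m²·s⁻²·A⁻² except (3), which is kg·m²·s⁻³·A⁻¹.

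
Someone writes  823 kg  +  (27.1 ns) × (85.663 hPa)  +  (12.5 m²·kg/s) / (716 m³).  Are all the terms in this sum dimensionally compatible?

No

In SI base units:
  823 kg:  kg
  (27.1 ns) × (85.663 hPa):  [s] · [kg·m⁻¹·s⁻²] = kg·m⁻¹·s⁻¹
  (12.5 m²·kg/s) / (716 m³):  [kg·m²·s⁻¹] / [m³] = kg·m⁻¹·s⁻¹
The terms do not share a single dimension (kg vs kg·m⁻¹·s⁻¹).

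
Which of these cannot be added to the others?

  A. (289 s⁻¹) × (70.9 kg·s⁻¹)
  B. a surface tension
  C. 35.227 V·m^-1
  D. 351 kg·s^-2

C.

Expand each in SI base units:
  A. [s⁻¹] · [kg·s⁻¹] = kg·s⁻²
  B. [surface tension] = kg·s⁻²
  C. V·m⁻¹ = J·C⁻¹·m⁻¹ = kg·m·s⁻³·A⁻¹
  D. kg·s⁻²
All reduce to kg·s⁻² except C., which is kg·m·s⁻³·A⁻¹.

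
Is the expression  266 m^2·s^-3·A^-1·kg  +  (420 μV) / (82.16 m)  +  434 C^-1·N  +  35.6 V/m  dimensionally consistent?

Reduce each to base SI dimensions:
  266 m^2·s^-3·A^-1·kg:  kg·m²·s⁻³·A⁻¹
  (420 μV) / (82.16 m):  [kg·m²·s⁻³·A⁻¹] / [m] = kg·m·s⁻³·A⁻¹
  434 C^-1·N:  N·C⁻¹ = kg·m·s⁻²·(s·A)⁻¹ = kg·m·s⁻³·A⁻¹
  35.6 V/m:  V·m⁻¹ = J·C⁻¹·m⁻¹ = kg·m·s⁻³·A⁻¹
The terms do not share a single dimension (kg·m²·s⁻³·A⁻¹ vs kg·m·s⁻³·A⁻¹).

No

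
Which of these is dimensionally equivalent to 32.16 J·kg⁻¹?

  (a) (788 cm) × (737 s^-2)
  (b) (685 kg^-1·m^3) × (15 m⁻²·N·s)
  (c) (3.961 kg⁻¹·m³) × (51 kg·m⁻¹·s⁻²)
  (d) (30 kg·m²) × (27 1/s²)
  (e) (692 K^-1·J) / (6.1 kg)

(c)

Reference: J·kg⁻¹ = N·m·kg⁻¹ = m²·s⁻².
Each option:
  (a) [m] · [s⁻²] = m·s⁻²
  (b) [kg⁻¹·m³] · [kg·m⁻¹·s⁻¹] = m²·s⁻¹
  (c) [kg⁻¹·m³] · [kg·m⁻¹·s⁻²] = m²·s⁻²  ← same
  (d) [kg·m²] · [s⁻²] = kg·m²·s⁻²
  (e) [kg·m²·s⁻²·K⁻¹] / [kg] = m²·s⁻²·K⁻¹
Only (c) matches m²·s⁻².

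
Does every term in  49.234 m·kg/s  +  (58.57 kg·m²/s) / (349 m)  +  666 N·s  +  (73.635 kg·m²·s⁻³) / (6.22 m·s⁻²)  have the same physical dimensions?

Reduce each to base SI dimensions:
  49.234 m·kg/s:  kg·m·s⁻¹
  (58.57 kg·m²/s) / (349 m):  [kg·m²·s⁻¹] / [m] = kg·m·s⁻¹
  666 N·s:  N·s = kg·m·s⁻²·s = kg·m·s⁻¹
  (73.635 kg·m²·s⁻³) / (6.22 m·s⁻²):  [kg·m²·s⁻³] / [m·s⁻²] = kg·m·s⁻¹
Every term reduces to kg·m·s⁻¹.

Yes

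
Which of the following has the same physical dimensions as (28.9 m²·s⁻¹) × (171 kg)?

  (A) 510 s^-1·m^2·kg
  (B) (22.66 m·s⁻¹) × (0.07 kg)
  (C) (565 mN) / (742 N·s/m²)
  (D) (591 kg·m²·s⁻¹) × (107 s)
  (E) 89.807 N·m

(A)

Reference: [m²·s⁻¹] · [kg] = kg·m²·s⁻¹.
Each option:
  (A) kg·m²·s⁻¹  ← same
  (B) [m·s⁻¹] · [kg] = kg·m·s⁻¹
  (C) [kg·m·s⁻²] / [kg·m⁻¹·s⁻¹] = m²·s⁻¹
  (D) [kg·m²·s⁻¹] · [s] = kg·m²
  (E) N·m = kg·m·s⁻²·m = kg·m²·s⁻²
Only (A) matches kg·m²·s⁻¹.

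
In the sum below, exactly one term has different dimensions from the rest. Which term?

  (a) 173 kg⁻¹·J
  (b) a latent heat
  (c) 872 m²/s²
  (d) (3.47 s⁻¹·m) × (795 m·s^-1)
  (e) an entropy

Work out the base dimensions of each:
  (a) J·kg⁻¹ = N·m·kg⁻¹ = m²·s⁻²
  (b) [latent heat] = m²·s⁻²
  (c) m²·s⁻²
  (d) [m·s⁻¹] · [m·s⁻¹] = m²·s⁻²
  (e) [entropy] = kg·m²·s⁻²·K⁻¹
All reduce to m²·s⁻² except (e), which is kg·m²·s⁻²·K⁻¹.

(e)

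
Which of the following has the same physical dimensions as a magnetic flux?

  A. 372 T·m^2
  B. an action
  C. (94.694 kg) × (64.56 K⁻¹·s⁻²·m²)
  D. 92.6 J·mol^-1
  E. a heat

Reference: [magnetic flux] = kg·m²·s⁻²·A⁻¹.
Each option:
  A. T·m² = Wb·m⁻²·m² = kg·m²·s⁻²·A⁻¹  ← same
  B. [action] = kg·m²·s⁻¹
  C. [kg] · [m²·s⁻²·K⁻¹] = kg·m²·s⁻²·K⁻¹
  D. J·mol⁻¹ = N·m·mol⁻¹ = kg·m²·s⁻²·mol⁻¹
  E. [heat] = kg·m²·s⁻²
Only A. matches kg·m²·s⁻²·A⁻¹.

A.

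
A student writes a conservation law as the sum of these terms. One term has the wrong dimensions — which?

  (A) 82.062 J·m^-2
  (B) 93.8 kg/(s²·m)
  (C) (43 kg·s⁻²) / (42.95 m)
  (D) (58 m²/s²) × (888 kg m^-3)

(A)

Work out the base dimensions of each:
  (A) J·m⁻² = N·m·m⁻² = kg·s⁻²
  (B) kg·m⁻¹·s⁻²
  (C) [kg·s⁻²] / [m] = kg·m⁻¹·s⁻²
  (D) [m²·s⁻²] · [kg·m⁻³] = kg·m⁻¹·s⁻²
All reduce to kg·m⁻¹·s⁻² except (A), which is kg·s⁻².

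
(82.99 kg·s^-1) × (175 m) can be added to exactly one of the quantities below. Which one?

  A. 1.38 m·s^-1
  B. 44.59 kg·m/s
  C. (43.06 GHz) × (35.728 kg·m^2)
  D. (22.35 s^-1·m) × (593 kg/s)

Reference: [kg·s⁻¹] · [m] = kg·m·s⁻¹.
Each option:
  A. m·s⁻¹
  B. kg·m·s⁻¹  ← same
  C. [s⁻¹] · [kg·m²] = kg·m²·s⁻¹
  D. [m·s⁻¹] · [kg·s⁻¹] = kg·m·s⁻²
Only B. matches kg·m·s⁻¹.

B.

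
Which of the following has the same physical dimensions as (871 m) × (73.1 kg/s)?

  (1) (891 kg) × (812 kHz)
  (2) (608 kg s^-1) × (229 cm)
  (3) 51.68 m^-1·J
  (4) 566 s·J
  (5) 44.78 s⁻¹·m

(2)

Reference: [m] · [kg·s⁻¹] = kg·m·s⁻¹.
Each option:
  (1) [kg] · [s⁻¹] = kg·s⁻¹
  (2) [kg·s⁻¹] · [m] = kg·m·s⁻¹  ← same
  (3) J·m⁻¹ = N·m·m⁻¹ = kg·m·s⁻²
  (4) J·s = N·m·s = kg·m²·s⁻¹
  (5) m·s⁻¹
Only (2) matches kg·m·s⁻¹.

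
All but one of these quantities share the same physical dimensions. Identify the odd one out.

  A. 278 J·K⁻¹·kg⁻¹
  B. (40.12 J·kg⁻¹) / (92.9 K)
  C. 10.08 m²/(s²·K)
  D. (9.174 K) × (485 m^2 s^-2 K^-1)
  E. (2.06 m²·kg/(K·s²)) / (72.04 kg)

Dimensions:
  A. J·kg⁻¹·K⁻¹ = N·m·kg⁻¹·K⁻¹ = m²·s⁻²·K⁻¹
  B. [m²·s⁻²] / [K] = m²·s⁻²·K⁻¹
  C. m²·s⁻²·K⁻¹
  D. [K] · [m²·s⁻²·K⁻¹] = m²·s⁻²
  E. [kg·m²·s⁻²·K⁻¹] / [kg] = m²·s⁻²·K⁻¹
All reduce to m²·s⁻²·K⁻¹ except D., which is m²·s⁻².

D.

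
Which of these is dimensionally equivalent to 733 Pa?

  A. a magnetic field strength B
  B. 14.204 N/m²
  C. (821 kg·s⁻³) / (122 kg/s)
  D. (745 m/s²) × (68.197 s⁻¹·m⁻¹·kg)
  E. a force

B.

Reference: Pa = N·m⁻² = kg·m⁻¹·s⁻².
Each option:
  A. [magnetic field strength B] = kg·s⁻²·A⁻¹
  B. N·m⁻² = kg·m·s⁻²·m⁻² = kg·m⁻¹·s⁻²  ← same
  C. [kg·s⁻³] / [kg·s⁻¹] = s⁻²
  D. [m·s⁻²] · [kg·m⁻¹·s⁻¹] = kg·s⁻³
  E. [force] = kg·m·s⁻²
Only B. matches kg·m⁻¹·s⁻².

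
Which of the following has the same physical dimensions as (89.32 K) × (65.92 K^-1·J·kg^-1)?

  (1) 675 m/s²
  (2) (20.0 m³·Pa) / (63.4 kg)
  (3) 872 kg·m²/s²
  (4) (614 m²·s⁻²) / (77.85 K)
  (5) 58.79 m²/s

Reference: [K] · [m²·s⁻²·K⁻¹] = m²·s⁻².
Each option:
  (1) m·s⁻²
  (2) [kg·m²·s⁻²] / [kg] = m²·s⁻²  ← same
  (3) kg·m²·s⁻²
  (4) [m²·s⁻²] / [K] = m²·s⁻²·K⁻¹
  (5) m²·s⁻¹
Only (2) matches m²·s⁻².

(2)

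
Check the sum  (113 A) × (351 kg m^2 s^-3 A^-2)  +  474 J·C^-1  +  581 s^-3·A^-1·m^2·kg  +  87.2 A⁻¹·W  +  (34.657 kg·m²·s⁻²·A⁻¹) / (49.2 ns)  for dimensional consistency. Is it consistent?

In SI base units:
  (113 A) × (351 kg m^2 s^-3 A^-2):  [A] · [kg·m²·s⁻³·A⁻²] = kg·m²·s⁻³·A⁻¹
  474 J·C^-1:  J·C⁻¹ = N·m·(s·A)⁻¹ = kg·m²·s⁻³·A⁻¹
  581 s^-3·A^-1·m^2·kg:  kg·m²·s⁻³·A⁻¹
  87.2 A⁻¹·W:  W·A⁻¹ = J·s⁻¹·A⁻¹ = kg·m²·s⁻³·A⁻¹
  (34.657 kg·m²·s⁻²·A⁻¹) / (49.2 ns):  [kg·m²·s⁻²·A⁻¹] / [s] = kg·m²·s⁻³·A⁻¹
Every term reduces to kg·m²·s⁻³·A⁻¹.

Yes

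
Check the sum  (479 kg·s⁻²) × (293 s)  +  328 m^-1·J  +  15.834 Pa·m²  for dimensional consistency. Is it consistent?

In SI base units:
  (479 kg·s⁻²) × (293 s):  [kg·s⁻²] · [s] = kg·s⁻¹
  328 m^-1·J:  J·m⁻¹ = N·m·m⁻¹ = kg·m·s⁻²
  15.834 Pa·m²:  Pa·m² = N·m⁻²·m² = kg·m·s⁻²
The terms do not share a single dimension (kg·m·s⁻² vs kg·s⁻¹).

No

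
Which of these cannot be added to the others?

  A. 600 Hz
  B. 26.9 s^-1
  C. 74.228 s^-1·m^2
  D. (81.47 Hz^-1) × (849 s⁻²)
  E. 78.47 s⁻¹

C.

Expand each in SI base units:
  A. Hz = s⁻¹
  B. s⁻¹
  C. m²·s⁻¹
  D. [s] · [s⁻²] = s⁻¹
  E. s⁻¹
All reduce to s⁻¹ except C., which is m²·s⁻¹.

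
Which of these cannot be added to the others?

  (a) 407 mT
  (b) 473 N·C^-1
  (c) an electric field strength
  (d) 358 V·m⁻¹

Dimensions:
  (a) T = Wb·m⁻² = kg·s⁻²·A⁻¹
  (b) N·C⁻¹ = kg·m·s⁻²·(s·A)⁻¹ = kg·m·s⁻³·A⁻¹
  (c) [electric field strength] = kg·m·s⁻³·A⁻¹
  (d) V·m⁻¹ = J·C⁻¹·m⁻¹ = kg·m·s⁻³·A⁻¹
All reduce to kg·m·s⁻³·A⁻¹ except (a), which is kg·s⁻²·A⁻¹.

(a)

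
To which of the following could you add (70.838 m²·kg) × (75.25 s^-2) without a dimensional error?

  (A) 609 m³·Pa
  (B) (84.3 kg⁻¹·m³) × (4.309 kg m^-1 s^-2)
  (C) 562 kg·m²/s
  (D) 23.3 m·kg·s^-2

(A)

Reference: [kg·m²] · [s⁻²] = kg·m²·s⁻².
Each option:
  (A) Pa·m³ = N·m⁻²·m³ = kg·m²·s⁻²  ← same
  (B) [kg⁻¹·m³] · [kg·m⁻¹·s⁻²] = m²·s⁻²
  (C) kg·m²·s⁻¹
  (D) kg·m·s⁻²
Only (A) matches kg·m²·s⁻².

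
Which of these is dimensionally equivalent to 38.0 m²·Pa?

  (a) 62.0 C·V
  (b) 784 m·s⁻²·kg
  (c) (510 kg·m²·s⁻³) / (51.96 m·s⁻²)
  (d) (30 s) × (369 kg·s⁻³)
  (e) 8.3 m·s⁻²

Reference: Pa·m² = N·m⁻²·m² = kg·m·s⁻².
Each option:
  (a) C·V = s·A·J·C⁻¹ = kg·m²·s⁻²
  (b) kg·m·s⁻²  ← same
  (c) [kg·m²·s⁻³] / [m·s⁻²] = kg·m·s⁻¹
  (d) [s] · [kg·s⁻³] = kg·s⁻²
  (e) m·s⁻²
Only (b) matches kg·m·s⁻².

(b)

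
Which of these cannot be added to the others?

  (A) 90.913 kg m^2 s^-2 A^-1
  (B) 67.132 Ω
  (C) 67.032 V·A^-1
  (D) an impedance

Work out the base dimensions of each:
  (A) kg·m²·s⁻²·A⁻¹
  (B) Ω = V·A⁻¹ = kg·m²·s⁻³·A⁻²
  (C) V·A⁻¹ = J·C⁻¹·A⁻¹ = kg·m²·s⁻³·A⁻²
  (D) [impedance] = kg·m²·s⁻³·A⁻²
All reduce to kg·m²·s⁻³·A⁻² except (A), which is kg·m²·s⁻²·A⁻¹.

(A)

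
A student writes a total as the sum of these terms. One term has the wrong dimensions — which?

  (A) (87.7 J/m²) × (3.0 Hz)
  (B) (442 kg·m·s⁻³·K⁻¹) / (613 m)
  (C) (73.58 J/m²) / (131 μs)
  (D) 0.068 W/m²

(B)

Reduce each to base SI dimensions:
  (A) [kg·s⁻²] · [s⁻¹] = kg·s⁻³
  (B) [kg·m·s⁻³·K⁻¹] / [m] = kg·s⁻³·K⁻¹
  (C) [kg·s⁻²] / [s] = kg·s⁻³
  (D) W·m⁻² = J·s⁻¹·m⁻² = kg·s⁻³
All reduce to kg·s⁻³ except (B), which is kg·s⁻³·K⁻¹.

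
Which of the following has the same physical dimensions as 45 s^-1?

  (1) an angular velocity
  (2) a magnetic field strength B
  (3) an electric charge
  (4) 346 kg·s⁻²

(1)

Reference: s⁻¹.
Each option:
  (1) [angular velocity] = s⁻¹  ← same
  (2) [magnetic field strength B] = kg·s⁻²·A⁻¹
  (3) [electric charge] = s·A
  (4) kg·s⁻²
Only (1) matches s⁻¹.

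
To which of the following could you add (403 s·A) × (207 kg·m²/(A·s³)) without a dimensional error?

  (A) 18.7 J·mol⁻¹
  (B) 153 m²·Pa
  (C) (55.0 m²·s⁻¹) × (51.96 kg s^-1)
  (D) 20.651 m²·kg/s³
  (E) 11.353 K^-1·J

Reference: [s·A] · [kg·m²·s⁻³·A⁻¹] = kg·m²·s⁻².
Each option:
  (A) J·mol⁻¹ = N·m·mol⁻¹ = kg·m²·s⁻²·mol⁻¹
  (B) Pa·m² = N·m⁻²·m² = kg·m·s⁻²
  (C) [m²·s⁻¹] · [kg·s⁻¹] = kg·m²·s⁻²  ← same
  (D) kg·m²·s⁻³
  (E) J·K⁻¹ = N·m·K⁻¹ = kg·m²·s⁻²·K⁻¹
Only (C) matches kg·m²·s⁻².

(C)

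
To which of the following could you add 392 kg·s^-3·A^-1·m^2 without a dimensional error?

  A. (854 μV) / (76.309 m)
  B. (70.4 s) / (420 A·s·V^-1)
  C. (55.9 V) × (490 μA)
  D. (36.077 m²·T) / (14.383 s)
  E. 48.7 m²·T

Reference: kg·m²·s⁻³·A⁻¹.
Each option:
  A. [kg·m²·s⁻³·A⁻¹] / [m] = kg·m·s⁻³·A⁻¹
  B. [s] / [kg⁻¹·m⁻²·s⁴·A²] = kg·m²·s⁻³·A⁻²
  C. [kg·m²·s⁻³·A⁻¹] · [A] = kg·m²·s⁻³
  D. [kg·m²·s⁻²·A⁻¹] / [s] = kg·m²·s⁻³·A⁻¹  ← same
  E. T·m² = Wb·m⁻²·m² = kg·m²·s⁻²·A⁻¹
Only D. matches kg·m²·s⁻³·A⁻¹.

D.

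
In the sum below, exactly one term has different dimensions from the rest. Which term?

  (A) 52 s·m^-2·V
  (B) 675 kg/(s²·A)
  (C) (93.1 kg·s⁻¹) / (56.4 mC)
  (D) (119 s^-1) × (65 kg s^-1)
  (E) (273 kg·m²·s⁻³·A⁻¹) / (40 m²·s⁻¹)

(D)

Expand each in SI base units:
  (A) V·s·m⁻² = J·C⁻¹·s·m⁻² = kg·s⁻²·A⁻¹
  (B) kg·s⁻²·A⁻¹
  (C) [kg·s⁻¹] / [s·A] = kg·s⁻²·A⁻¹
  (D) [s⁻¹] · [kg·s⁻¹] = kg·s⁻²
  (E) [kg·m²·s⁻³·A⁻¹] / [m²·s⁻¹] = kg·s⁻²·A⁻¹
All reduce to kg·s⁻²·A⁻¹ except (D), which is kg·s⁻².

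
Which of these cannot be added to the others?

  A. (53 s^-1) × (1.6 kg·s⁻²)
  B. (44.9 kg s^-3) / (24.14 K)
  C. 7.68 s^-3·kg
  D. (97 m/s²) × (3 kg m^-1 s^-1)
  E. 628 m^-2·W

B.

In SI base units:
  A. [s⁻¹] · [kg·s⁻²] = kg·s⁻³
  B. [kg·s⁻³] / [K] = kg·s⁻³·K⁻¹
  C. kg·s⁻³
  D. [m·s⁻²] · [kg·m⁻¹·s⁻¹] = kg·s⁻³
  E. W·m⁻² = J·s⁻¹·m⁻² = kg·s⁻³
All reduce to kg·s⁻³ except B., which is kg·s⁻³·K⁻¹.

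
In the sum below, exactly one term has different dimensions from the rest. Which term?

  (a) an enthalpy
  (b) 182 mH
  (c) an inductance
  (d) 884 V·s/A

(a)

In SI base units:
  (a) [enthalpy] = kg·m²·s⁻²
  (b) H = V·s·A⁻¹ = kg·m²·s⁻²·A⁻²
  (c) [inductance] = kg·m²·s⁻²·A⁻²
  (d) V·s·A⁻¹ = J·C⁻¹·s·A⁻¹ = kg·m²·s⁻²·A⁻²
All reduce to kg·m²·s⁻²·A⁻² except (a), which is kg·m²·s⁻².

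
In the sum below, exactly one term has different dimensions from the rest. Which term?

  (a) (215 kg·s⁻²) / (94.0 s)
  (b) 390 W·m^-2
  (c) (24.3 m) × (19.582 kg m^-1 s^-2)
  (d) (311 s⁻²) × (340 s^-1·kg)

Reduce each to base SI dimensions:
  (a) [kg·s⁻²] / [s] = kg·s⁻³
  (b) W·m⁻² = J·s⁻¹·m⁻² = kg·s⁻³
  (c) [m] · [kg·m⁻¹·s⁻²] = kg·s⁻²
  (d) [s⁻²] · [kg·s⁻¹] = kg·s⁻³
All reduce to kg·s⁻³ except (c), which is kg·s⁻².

(c)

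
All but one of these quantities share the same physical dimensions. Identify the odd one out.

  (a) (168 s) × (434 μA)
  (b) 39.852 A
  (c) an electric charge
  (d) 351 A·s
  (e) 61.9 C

(b)

In SI base units:
  (a) [s] · [A] = s·A
  (b) A
  (c) [electric charge] = s·A
  (d) A·s = s·A
  (e) C = s·A
All reduce to s·A except (b), which is A.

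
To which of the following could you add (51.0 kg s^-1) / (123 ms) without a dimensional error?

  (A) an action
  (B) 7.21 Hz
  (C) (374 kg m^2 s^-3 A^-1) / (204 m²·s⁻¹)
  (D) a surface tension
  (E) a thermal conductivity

Reference: [kg·s⁻¹] / [s] = kg·s⁻².
Each option:
  (A) [action] = kg·m²·s⁻¹
  (B) Hz = s⁻¹
  (C) [kg·m²·s⁻³·A⁻¹] / [m²·s⁻¹] = kg·s⁻²·A⁻¹
  (D) [surface tension] = kg·s⁻²  ← same
  (E) [thermal conductivity] = kg·m·s⁻³·K⁻¹
Only (D) matches kg·s⁻².

(D)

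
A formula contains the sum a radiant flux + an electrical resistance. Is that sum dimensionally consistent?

No

Reduce each to base SI dimensions:
  a radiant flux:  [radiant flux] = kg·m²·s⁻³
  an electrical resistance:  [electrical resistance] = kg·m²·s⁻³·A⁻²
kg·m²·s⁻³ ≠ kg·m²·s⁻³·A⁻², so they cannot be added.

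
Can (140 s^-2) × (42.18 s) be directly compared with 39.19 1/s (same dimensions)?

Reduce each to base SI dimensions:
  (140 s^-2) × (42.18 s):  [s⁻²] · [s] = s⁻¹
  39.19 1/s:  s⁻¹
Both are s⁻¹, so they have the same dimensions and can be added.

Yes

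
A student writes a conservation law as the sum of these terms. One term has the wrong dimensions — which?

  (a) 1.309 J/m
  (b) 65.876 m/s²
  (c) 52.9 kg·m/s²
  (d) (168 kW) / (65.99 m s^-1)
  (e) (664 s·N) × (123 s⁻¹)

Reduce each to base SI dimensions:
  (a) J·m⁻¹ = N·m·m⁻¹ = kg·m·s⁻²
  (b) m·s⁻²
  (c) kg·m·s⁻²
  (d) [kg·m²·s⁻³] / [m·s⁻¹] = kg·m·s⁻²
  (e) [kg·m·s⁻¹] · [s⁻¹] = kg·m·s⁻²
All reduce to kg·m·s⁻² except (b), which is m·s⁻².

(b)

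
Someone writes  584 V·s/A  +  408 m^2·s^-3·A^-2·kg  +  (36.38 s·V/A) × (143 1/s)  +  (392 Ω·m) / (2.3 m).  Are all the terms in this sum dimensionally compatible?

No

Work out the base dimensions of each:
  584 V·s/A:  V·s·A⁻¹ = J·C⁻¹·s·A⁻¹ = kg·m²·s⁻²·A⁻²
  408 m^2·s^-3·A^-2·kg:  kg·m²·s⁻³·A⁻²
  (36.38 s·V/A) × (143 1/s):  [kg·m²·s⁻²·A⁻²] · [s⁻¹] = kg·m²·s⁻³·A⁻²
  (392 Ω·m) / (2.3 m):  [kg·m³·s⁻³·A⁻²] / [m] = kg·m²·s⁻³·A⁻²
The terms do not share a single dimension (kg·m²·s⁻²·A⁻² vs kg·m²·s⁻³·A⁻²).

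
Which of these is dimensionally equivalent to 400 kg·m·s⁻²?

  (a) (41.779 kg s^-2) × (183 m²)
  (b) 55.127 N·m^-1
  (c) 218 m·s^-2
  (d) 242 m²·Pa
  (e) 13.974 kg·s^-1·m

Reference: kg·m·s⁻².
Each option:
  (a) [kg·s⁻²] · [m²] = kg·m²·s⁻²
  (b) N·m⁻¹ = kg·m·s⁻²·m⁻¹ = kg·s⁻²
  (c) m·s⁻²
  (d) Pa·m² = N·m⁻²·m² = kg·m·s⁻²  ← same
  (e) kg·m·s⁻¹
Only (d) matches kg·m·s⁻².

(d)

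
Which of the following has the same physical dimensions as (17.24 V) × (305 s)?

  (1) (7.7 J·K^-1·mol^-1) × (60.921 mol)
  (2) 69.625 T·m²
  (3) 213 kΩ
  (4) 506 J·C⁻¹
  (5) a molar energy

Reference: [kg·m²·s⁻³·A⁻¹] · [s] = kg·m²·s⁻²·A⁻¹.
Each option:
  (1) [kg·m²·s⁻²·K⁻¹·mol⁻¹] · [mol] = kg·m²·s⁻²·K⁻¹
  (2) T·m² = Wb·m⁻²·m² = kg·m²·s⁻²·A⁻¹  ← same
  (3) Ω = V·A⁻¹ = kg·m²·s⁻³·A⁻²
  (4) J·C⁻¹ = N·m·(s·A)⁻¹ = kg·m²·s⁻³·A⁻¹
  (5) [molar energy] = kg·m²·s⁻²·mol⁻¹
Only (2) matches kg·m²·s⁻²·A⁻¹.

(2)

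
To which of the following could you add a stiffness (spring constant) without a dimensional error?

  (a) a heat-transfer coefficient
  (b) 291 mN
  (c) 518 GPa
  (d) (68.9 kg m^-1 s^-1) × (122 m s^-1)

Reference: [stiffness (spring constant)] = kg·s⁻².
Each option:
  (a) [heat-transfer coefficient] = kg·s⁻³·K⁻¹
  (b) N = kg·m·s⁻²
  (c) Pa = N·m⁻² = kg·m⁻¹·s⁻²
  (d) [kg·m⁻¹·s⁻¹] · [m·s⁻¹] = kg·s⁻²  ← same
Only (d) matches kg·s⁻².

(d)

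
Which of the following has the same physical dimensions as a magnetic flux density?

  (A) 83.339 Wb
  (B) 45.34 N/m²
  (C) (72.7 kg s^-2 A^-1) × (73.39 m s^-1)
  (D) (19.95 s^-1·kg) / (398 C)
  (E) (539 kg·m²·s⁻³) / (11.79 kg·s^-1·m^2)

Reference: [magnetic flux density] = kg·s⁻²·A⁻¹.
Each option:
  (A) Wb = V·s = kg·m²·s⁻²·A⁻¹
  (B) N·m⁻² = kg·m·s⁻²·m⁻² = kg·m⁻¹·s⁻²
  (C) [kg·s⁻²·A⁻¹] · [m·s⁻¹] = kg·m·s⁻³·A⁻¹
  (D) [kg·s⁻¹] / [s·A] = kg·s⁻²·A⁻¹  ← same
  (E) [kg·m²·s⁻³] / [kg·m²·s⁻¹] = s⁻²
Only (D) matches kg·s⁻²·A⁻¹.

(D)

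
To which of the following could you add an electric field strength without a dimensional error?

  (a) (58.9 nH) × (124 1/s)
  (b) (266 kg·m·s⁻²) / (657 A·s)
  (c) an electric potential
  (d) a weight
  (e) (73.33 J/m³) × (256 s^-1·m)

(b)

Reference: [electric field strength] = kg·m·s⁻³·A⁻¹.
Each option:
  (a) [kg·m²·s⁻²·A⁻²] · [s⁻¹] = kg·m²·s⁻³·A⁻²
  (b) [kg·m·s⁻²] / [s·A] = kg·m·s⁻³·A⁻¹  ← same
  (c) [electric potential] = kg·m²·s⁻³·A⁻¹
  (d) [weight] = kg·m·s⁻²
  (e) [kg·m⁻¹·s⁻²] · [m·s⁻¹] = kg·s⁻³
Only (b) matches kg·m·s⁻³·A⁻¹.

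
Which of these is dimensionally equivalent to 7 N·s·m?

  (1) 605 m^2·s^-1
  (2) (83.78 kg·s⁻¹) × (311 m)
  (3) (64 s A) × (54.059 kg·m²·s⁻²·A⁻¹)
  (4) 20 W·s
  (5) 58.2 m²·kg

Reference: N·m·s = kg·m·s⁻²·m·s = kg·m²·s⁻¹.
Each option:
  (1) m²·s⁻¹
  (2) [kg·s⁻¹] · [m] = kg·m·s⁻¹
  (3) [s·A] · [kg·m²·s⁻²·A⁻¹] = kg·m²·s⁻¹  ← same
  (4) W·s = J·s⁻¹·s = kg·m²·s⁻²
  (5) kg·m²
Only (3) matches kg·m²·s⁻¹.

(3)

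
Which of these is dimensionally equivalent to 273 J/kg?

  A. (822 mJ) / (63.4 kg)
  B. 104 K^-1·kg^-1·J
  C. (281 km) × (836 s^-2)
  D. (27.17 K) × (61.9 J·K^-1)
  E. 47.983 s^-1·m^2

A.

Reference: J·kg⁻¹ = N·m·kg⁻¹ = m²·s⁻².
Each option:
  A. [kg·m²·s⁻²] / [kg] = m²·s⁻²  ← same
  B. J·kg⁻¹·K⁻¹ = N·m·kg⁻¹·K⁻¹ = m²·s⁻²·K⁻¹
  C. [m] · [s⁻²] = m·s⁻²
  D. [K] · [kg·m²·s⁻²·K⁻¹] = kg·m²·s⁻²
  E. m²·s⁻¹
Only A. matches m²·s⁻².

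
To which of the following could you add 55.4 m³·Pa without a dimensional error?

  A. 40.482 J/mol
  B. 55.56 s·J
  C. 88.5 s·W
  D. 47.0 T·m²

C.

Reference: Pa·m³ = N·m⁻²·m³ = kg·m²·s⁻².
Each option:
  A. J·mol⁻¹ = N·m·mol⁻¹ = kg·m²·s⁻²·mol⁻¹
  B. J·s = N·m·s = kg·m²·s⁻¹
  C. W·s = J·s⁻¹·s = kg·m²·s⁻²  ← same
  D. T·m² = Wb·m⁻²·m² = kg·m²·s⁻²·A⁻¹
Only C. matches kg·m²·s⁻².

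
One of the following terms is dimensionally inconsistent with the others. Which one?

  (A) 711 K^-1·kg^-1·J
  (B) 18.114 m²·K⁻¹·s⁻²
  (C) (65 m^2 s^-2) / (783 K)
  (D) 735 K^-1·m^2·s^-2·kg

(D)

Work out the base dimensions of each:
  (A) J·kg⁻¹·K⁻¹ = N·m·kg⁻¹·K⁻¹ = m²·s⁻²·K⁻¹
  (B) m²·s⁻²·K⁻¹
  (C) [m²·s⁻²] / [K] = m²·s⁻²·K⁻¹
  (D) kg·m²·s⁻²·K⁻¹
All reduce to m²·s⁻²·K⁻¹ except (D), which is kg·m²·s⁻²·K⁻¹.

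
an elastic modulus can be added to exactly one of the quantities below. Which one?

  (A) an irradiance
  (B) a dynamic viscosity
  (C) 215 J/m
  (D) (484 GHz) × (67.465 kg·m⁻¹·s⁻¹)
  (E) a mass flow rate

(D)

Reference: [elastic modulus] = kg·m⁻¹·s⁻².
Each option:
  (A) [irradiance] = kg·s⁻³
  (B) [dynamic viscosity] = kg·m⁻¹·s⁻¹
  (C) J·m⁻¹ = N·m·m⁻¹ = kg·m·s⁻²
  (D) [s⁻¹] · [kg·m⁻¹·s⁻¹] = kg·m⁻¹·s⁻²  ← same
  (E) [mass flow rate] = kg·s⁻¹
Only (D) matches kg·m⁻¹·s⁻².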